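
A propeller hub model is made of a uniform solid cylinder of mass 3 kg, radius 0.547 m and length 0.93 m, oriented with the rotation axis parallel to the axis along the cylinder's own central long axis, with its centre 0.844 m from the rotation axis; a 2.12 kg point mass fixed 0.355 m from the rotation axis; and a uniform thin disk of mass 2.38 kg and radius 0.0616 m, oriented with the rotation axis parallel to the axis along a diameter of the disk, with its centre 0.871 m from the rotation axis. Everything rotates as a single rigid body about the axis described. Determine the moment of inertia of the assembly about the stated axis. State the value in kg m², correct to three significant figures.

Solid cylinder: I_cm = (1/2)MR² = (1/2)(3)(0.547)² = 0.44881 kg m²; centre at d = 0.844 m, so the parallel axis theorem gives I = 0.44881 + (3)(0.844)² = 2.5858 kg m².
Point mass: I_cm = 0; centre at d = 0.355 m, so the parallel axis theorem gives I = 0 + (2.12)(0.355)² = 0.26717 kg m².
Thin disk: I_cm = (1/4)MR² = (1/4)(2.38)(0.0616)² = 0.0022578 kg m²; centre at d = 0.871 m, so the parallel axis theorem gives I = 0.0022578 + (2.38)(0.871)² = 1.8078 kg m².
Total I = 2.5858 + 0.26717 + 1.8078 = 4.6608 kg m².

4.66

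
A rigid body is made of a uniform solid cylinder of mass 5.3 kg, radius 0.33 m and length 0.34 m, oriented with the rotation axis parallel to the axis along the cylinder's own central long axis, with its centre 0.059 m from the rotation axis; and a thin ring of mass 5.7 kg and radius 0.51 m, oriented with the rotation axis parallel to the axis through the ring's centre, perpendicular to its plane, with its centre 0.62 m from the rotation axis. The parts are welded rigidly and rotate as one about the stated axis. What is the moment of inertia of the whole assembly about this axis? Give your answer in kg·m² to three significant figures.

3.98

Solid cylinder: I_cm = (1/2)MR² = (1/2)(5.3)(0.33)² = 0.28859 kg·m²; centre at d = 0.059 m, so I = I_cm + Md² gives I = 0.28859 + (5.3)(0.059)² = 0.30703 kg·m².
Thin ring: I_cm = MR² = (5.7)(0.51)² = 1.4826 kg·m²; centre at d = 0.62 m, so I = I_cm + Md² gives I = 1.4826 + (5.7)(0.62)² = 3.6737 kg·m².
Total I = 0.30703 + 3.6737 = 3.9807 kg·m².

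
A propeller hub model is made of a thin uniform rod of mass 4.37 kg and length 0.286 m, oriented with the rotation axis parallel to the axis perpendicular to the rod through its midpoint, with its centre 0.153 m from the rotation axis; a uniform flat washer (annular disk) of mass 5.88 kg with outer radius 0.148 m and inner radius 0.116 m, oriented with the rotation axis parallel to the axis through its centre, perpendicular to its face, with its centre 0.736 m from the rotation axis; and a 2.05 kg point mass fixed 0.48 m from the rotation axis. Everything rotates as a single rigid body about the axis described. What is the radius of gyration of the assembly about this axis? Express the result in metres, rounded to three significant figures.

0.563

Thin rod: I_cm = (1/12)ML² = (1/12)(4.37)(0.286)² = 0.029787 kg·m²; centre at d = 0.153 m, so I = I_cm + Md² gives I = 0.029787 + (4.37)(0.153)² = 0.13208 kg·m².
Annular disk: I_cm = (1/2)M(R²+r²) = (1/2)(5.88)[(0.148)² + (0.116)²] = 0.10396 kg·m²; centre at d = 0.736 m, so I = I_cm + Md² gives I = 0.10396 + (5.88)(0.736)² = 3.2891 kg·m².
Point mass: I_cm = 0; centre at d = 0.48 m, so I = I_cm + Md² gives I = 0 + (2.05)(0.48)² = 0.47232 kg·m².
Total I = 3.8935 kg·m²; total mass M = 12.3 kg.
k = √(I/M) = √(3.8935/12.3) = 0.56263 m.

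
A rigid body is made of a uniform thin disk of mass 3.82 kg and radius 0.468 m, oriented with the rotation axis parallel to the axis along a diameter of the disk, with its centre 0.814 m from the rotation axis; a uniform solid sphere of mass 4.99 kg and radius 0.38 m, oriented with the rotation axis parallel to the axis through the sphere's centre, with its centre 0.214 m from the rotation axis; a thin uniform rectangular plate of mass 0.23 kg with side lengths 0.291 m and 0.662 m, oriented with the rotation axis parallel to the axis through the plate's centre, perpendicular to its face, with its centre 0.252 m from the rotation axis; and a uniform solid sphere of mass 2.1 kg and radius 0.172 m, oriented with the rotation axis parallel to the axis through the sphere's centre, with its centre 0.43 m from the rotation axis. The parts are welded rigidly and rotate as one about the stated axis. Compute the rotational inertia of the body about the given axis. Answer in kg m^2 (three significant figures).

3.69

Thin disk: I_cm = (1/4)MR² = (1/4)(3.82)(0.468)² = 0.20917 kg m^2; centre at d = 0.814 m, so the parallel axis theorem gives I = 0.20917 + (3.82)(0.814)² = 2.7403 kg m^2.
Solid sphere: I_cm = (2/5)MR² = (2/5)(4.99)(0.38)² = 0.28822 kg m^2; centre at d = 0.214 m, so the parallel axis theorem gives I = 0.28822 + (4.99)(0.214)² = 0.51674 kg m^2.
Rectangular plate: I_cm = (1/12)M(a²+b²) = (1/12)(0.23)[(0.291)² + (0.662)²] = 0.010023 kg m^2; centre at d = 0.252 m, so the parallel axis theorem gives I = 0.010023 + (0.23)(0.252)² = 0.024629 kg m^2.
Solid sphere: I_cm = (2/5)MR² = (2/5)(2.1)(0.172)² = 0.024851 kg m^2; centre at d = 0.43 m, so the parallel axis theorem gives I = 0.024851 + (2.1)(0.43)² = 0.41314 kg m^2.
Total I = 2.7403 + 0.51674 + 0.024629 + 0.41314 = 3.6948 kg m^2.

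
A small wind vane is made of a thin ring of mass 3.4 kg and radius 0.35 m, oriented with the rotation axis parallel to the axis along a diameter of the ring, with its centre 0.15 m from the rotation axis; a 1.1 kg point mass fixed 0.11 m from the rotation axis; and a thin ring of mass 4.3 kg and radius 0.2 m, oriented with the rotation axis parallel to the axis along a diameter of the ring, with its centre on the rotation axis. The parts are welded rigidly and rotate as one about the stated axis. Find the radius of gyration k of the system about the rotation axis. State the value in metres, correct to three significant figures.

0.209

Thin ring: I_cm = (1/2)MR² = (1/2)(3.4)(0.35)² = 0.20825 kg·m²; centre at d = 0.15 m, so the parallel axis theorem gives I = 0.20825 + (3.4)(0.15)² = 0.28475 kg·m².
Point mass: I_cm = 0; centre at d = 0.11 m, so the parallel axis theorem gives I = 0 + (1.1)(0.11)² = 0.01331 kg·m².
Thin ring: I_cm = (1/2)MR² = (1/2)(4.3)(0.2)² = 0.086 kg·m²; axis through the centre, so I = 0.086 kg·m².
Total I = 0.38406 kg·m²; total mass M = 8.8 kg.
k = √(I/M) = √(0.38406/8.8) = 0.20891 m.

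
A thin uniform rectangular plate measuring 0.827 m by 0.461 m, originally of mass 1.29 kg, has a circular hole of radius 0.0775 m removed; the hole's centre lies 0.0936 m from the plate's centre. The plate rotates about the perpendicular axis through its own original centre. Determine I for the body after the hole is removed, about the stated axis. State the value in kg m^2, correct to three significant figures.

0.0956

Unpierced body about its centre: I₀ = (1/12)M(a²+b²) = (1/12)(1.29)[(0.827)² + (0.461)²] = 0.096368 kg m^2.
The removed disk has mass m = M·πr²/(ab) = (1.29)·π(0.0775)²/(0.827·0.461) = 0.063846 kg (same uniform areal density).
Its moment of inertia about the rotation axis (parallel-axis theorem): I_hole = (1/2)mr² + md² = (1/2)(0.063846)(0.0775)² + (0.063846)(0.0936)² = 0.00075109 kg m^2.
Treating the hole as negative mass, I = I₀ − I_hole = 0.096368 − 0.00075109 = 0.095617 kg m^2.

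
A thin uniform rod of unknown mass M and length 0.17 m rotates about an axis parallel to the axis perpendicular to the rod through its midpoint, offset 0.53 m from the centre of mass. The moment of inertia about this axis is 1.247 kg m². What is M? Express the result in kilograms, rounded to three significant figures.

I = I_cm + Md² = (1/12)ML² + Md² = M·[0.0833333·(0.17)² + (0.53)²] = M·0.28331.
So M = 1.247 / 0.28331 = 4.4016 kg.

4.40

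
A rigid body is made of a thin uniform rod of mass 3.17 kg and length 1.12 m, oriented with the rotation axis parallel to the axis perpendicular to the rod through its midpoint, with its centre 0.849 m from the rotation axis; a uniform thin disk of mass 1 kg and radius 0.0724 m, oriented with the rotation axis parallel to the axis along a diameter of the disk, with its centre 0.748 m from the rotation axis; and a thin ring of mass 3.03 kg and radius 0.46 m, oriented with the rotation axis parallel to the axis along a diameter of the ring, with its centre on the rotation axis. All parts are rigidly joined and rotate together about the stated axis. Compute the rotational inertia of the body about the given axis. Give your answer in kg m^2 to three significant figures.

3.50

Thin rod: I_cm = (1/12)ML² = (1/12)(3.17)(1.12)² = 0.33137 kg m^2; centre at d = 0.849 m, so the parallel axis theorem gives I = 0.33137 + (3.17)(0.849)² = 2.6163 kg m^2.
Thin disk: I_cm = (1/4)MR² = (1/4)(1)(0.0724)² = 0.0013104 kg m^2; centre at d = 0.748 m, so the parallel axis theorem gives I = 0.0013104 + (1)(0.748)² = 0.56081 kg m^2.
Thin ring: I_cm = (1/2)MR² = (1/2)(3.03)(0.46)² = 0.32057 kg m^2; axis through the centre, so I = 0.32057 kg m^2.
Total I = 2.6163 + 0.56081 + 0.32057 = 3.4977 kg m^2.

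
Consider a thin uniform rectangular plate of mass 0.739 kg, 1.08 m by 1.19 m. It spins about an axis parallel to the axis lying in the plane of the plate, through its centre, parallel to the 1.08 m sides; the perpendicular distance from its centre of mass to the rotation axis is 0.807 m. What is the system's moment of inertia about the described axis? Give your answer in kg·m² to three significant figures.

I_cm = (1/12)Mb² = (1/12)(0.739)(1.19)² = 0.087208 kg·m²; centre at d = 0.807 m, so I = I_cm + Md² gives I = 0.087208 + (0.739)(0.807)² = 0.56848 kg·m².

0.568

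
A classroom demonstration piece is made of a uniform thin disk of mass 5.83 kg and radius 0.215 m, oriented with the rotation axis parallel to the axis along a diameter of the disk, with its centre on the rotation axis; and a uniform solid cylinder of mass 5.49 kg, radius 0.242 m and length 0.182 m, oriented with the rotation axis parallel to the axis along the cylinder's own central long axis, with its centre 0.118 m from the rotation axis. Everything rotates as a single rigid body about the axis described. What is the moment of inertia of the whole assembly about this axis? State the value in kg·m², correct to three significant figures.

Thin disk: I_cm = (1/4)MR² = (1/4)(5.83)(0.215)² = 0.067373 kg·m²; axis through the centre, so I = 0.067373 kg·m².
Solid cylinder: I_cm = (1/2)MR² = (1/2)(5.49)(0.242)² = 0.16076 kg·m²; centre at d = 0.118 m, so I = I_cm + Md² gives I = 0.16076 + (5.49)(0.118)² = 0.2372 kg·m².
Total I = 0.067373 + 0.2372 = 0.30457 kg·m².

0.305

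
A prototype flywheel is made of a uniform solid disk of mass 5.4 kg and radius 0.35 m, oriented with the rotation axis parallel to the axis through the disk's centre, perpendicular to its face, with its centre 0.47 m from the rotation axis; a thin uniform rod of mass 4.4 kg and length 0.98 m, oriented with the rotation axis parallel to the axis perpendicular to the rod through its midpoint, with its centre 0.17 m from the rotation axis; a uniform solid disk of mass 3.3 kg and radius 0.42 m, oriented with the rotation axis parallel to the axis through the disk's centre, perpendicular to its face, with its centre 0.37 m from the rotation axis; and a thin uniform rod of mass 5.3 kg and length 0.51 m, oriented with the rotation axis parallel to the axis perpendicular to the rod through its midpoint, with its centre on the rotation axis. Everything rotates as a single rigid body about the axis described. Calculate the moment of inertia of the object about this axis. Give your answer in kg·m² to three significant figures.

Solid disk: I_cm = (1/2)MR² = (1/2)(5.4)(0.35)² = 0.33075 kg·m²; centre at d = 0.47 m, so I = I_cm + Md² gives I = 0.33075 + (5.4)(0.47)² = 1.5236 kg·m².
Thin rod: I_cm = (1/12)ML² = (1/12)(4.4)(0.98)² = 0.35215 kg·m²; centre at d = 0.17 m, so I = I_cm + Md² gives I = 0.35215 + (4.4)(0.17)² = 0.47931 kg·m².
Solid disk: I_cm = (1/2)MR² = (1/2)(3.3)(0.42)² = 0.29106 kg·m²; centre at d = 0.37 m, so I = I_cm + Md² gives I = 0.29106 + (3.3)(0.37)² = 0.74283 kg·m².
Thin rod: I_cm = (1/12)ML² = (1/12)(5.3)(0.51)² = 0.11488 kg·m²; axis through the centre, so I = 0.11488 kg·m².
Total I = 1.5236 + 0.47931 + 0.74283 + 0.11488 = 2.8606 kg·m².

2.86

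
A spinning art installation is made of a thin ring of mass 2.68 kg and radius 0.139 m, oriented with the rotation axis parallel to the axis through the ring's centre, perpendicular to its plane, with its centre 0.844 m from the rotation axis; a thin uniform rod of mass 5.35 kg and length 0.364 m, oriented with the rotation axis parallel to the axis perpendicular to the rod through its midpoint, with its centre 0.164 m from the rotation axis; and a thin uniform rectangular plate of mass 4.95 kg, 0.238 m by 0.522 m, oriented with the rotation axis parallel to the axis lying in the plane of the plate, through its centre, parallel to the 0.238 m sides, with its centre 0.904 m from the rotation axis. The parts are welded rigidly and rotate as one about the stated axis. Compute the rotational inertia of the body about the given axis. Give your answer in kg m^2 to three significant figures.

Thin ring: I_cm = MR² = (2.68)(0.139)² = 0.05178 kg m^2; centre at d = 0.844 m, so the parallel axis theorem gives I = 0.05178 + (2.68)(0.844)² = 1.9608 kg m^2.
Thin rod: I_cm = (1/12)ML² = (1/12)(5.35)(0.364)² = 0.059071 kg m^2; centre at d = 0.164 m, so the parallel axis theorem gives I = 0.059071 + (5.35)(0.164)² = 0.20296 kg m^2.
Rectangular plate: I_cm = (1/12)Mb² = (1/12)(4.95)(0.522)² = 0.1124 kg m^2; centre at d = 0.904 m, so the parallel axis theorem gives I = 0.1124 + (4.95)(0.904)² = 4.1576 kg m^2.
Total I = 1.9608 + 0.20296 + 4.1576 = 6.3214 kg m^2.

6.32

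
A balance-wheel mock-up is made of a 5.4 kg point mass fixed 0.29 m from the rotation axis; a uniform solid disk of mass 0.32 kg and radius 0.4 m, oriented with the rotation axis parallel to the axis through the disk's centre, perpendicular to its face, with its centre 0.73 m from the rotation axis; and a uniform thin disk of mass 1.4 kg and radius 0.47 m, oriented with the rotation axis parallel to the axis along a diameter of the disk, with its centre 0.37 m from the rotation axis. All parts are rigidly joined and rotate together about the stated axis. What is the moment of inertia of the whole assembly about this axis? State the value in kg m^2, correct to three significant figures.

Point mass: I_cm = 0; centre at d = 0.29 m, so I = I_cm + Md² gives I = 0 + (5.4)(0.29)² = 0.45414 kg m^2.
Solid disk: I_cm = (1/2)MR² = (1/2)(0.32)(0.4)² = 0.0256 kg m^2; centre at d = 0.73 m, so I = I_cm + Md² gives I = 0.0256 + (0.32)(0.73)² = 0.19613 kg m^2.
Thin disk: I_cm = (1/4)MR² = (1/4)(1.4)(0.47)² = 0.077315 kg m^2; centre at d = 0.37 m, so I = I_cm + Md² gives I = 0.077315 + (1.4)(0.37)² = 0.26897 kg m^2.
Total I = 0.45414 + 0.19613 + 0.26897 = 0.91924 kg m^2.

0.919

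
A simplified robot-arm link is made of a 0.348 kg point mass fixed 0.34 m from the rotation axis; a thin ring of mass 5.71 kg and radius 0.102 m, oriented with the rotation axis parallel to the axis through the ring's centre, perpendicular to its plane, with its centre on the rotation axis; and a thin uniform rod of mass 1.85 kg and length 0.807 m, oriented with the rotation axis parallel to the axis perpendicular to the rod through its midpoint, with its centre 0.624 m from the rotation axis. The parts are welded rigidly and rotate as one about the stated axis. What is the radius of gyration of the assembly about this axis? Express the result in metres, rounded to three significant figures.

0.341

Point mass: I_cm = 0; centre at d = 0.34 m, so I = I_cm + Md² gives I = 0 + (0.348)(0.34)² = 0.040229 kg·m².
Thin ring: I_cm = MR² = (5.71)(0.102)² = 0.059407 kg·m²; axis through the centre, so I = 0.059407 kg·m².
Thin rod: I_cm = (1/12)ML² = (1/12)(1.85)(0.807)² = 0.1004 kg·m²; centre at d = 0.624 m, so I = I_cm + Md² gives I = 0.1004 + (1.85)(0.624)² = 0.82075 kg·m².
Total I = 0.92038 kg·m²; total mass M = 7.908 kg.
k = √(I/M) = √(0.92038/7.908) = 0.34115 m.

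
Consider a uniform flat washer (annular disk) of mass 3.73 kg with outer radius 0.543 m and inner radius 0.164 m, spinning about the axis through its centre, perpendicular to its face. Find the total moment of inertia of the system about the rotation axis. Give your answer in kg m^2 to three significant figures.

0.600

I_cm = (1/2)M(R²+r²) = (1/2)(3.73)[(0.543)² + (0.164)²] = 0.60005 kg m^2; axis through the centre, so I = 0.60005 kg m^2.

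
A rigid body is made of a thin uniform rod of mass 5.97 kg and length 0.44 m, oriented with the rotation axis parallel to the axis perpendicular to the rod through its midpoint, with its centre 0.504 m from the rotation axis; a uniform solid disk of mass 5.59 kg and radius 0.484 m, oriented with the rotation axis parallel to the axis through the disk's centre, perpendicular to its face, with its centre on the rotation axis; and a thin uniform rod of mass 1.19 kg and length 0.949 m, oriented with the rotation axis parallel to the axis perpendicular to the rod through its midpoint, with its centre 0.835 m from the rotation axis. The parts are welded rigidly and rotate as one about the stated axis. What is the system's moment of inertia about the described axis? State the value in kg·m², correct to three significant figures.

Thin rod: I_cm = (1/12)ML² = (1/12)(5.97)(0.44)² = 0.096316 kg·m²; centre at d = 0.504 m, so I = I_cm + Md² gives I = 0.096316 + (5.97)(0.504)² = 1.6128 kg·m².
Solid disk: I_cm = (1/2)MR² = (1/2)(5.59)(0.484)² = 0.65475 kg·m²; axis through the centre, so I = 0.65475 kg·m².
Thin rod: I_cm = (1/12)ML² = (1/12)(1.19)(0.949)² = 0.08931 kg·m²; centre at d = 0.835 m, so I = I_cm + Md² gives I = 0.08931 + (1.19)(0.835)² = 0.91901 kg·m².
Total I = 1.6128 + 0.65475 + 0.91901 = 3.1865 kg·m².

3.19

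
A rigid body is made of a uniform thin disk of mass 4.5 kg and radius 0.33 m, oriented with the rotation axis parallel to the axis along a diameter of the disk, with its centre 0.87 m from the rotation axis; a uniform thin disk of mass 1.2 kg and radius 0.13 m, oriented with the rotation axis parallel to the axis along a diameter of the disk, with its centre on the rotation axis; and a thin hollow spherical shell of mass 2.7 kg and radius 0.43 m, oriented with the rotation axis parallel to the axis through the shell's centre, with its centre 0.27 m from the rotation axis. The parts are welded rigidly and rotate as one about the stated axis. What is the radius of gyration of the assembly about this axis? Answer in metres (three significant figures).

0.696

Thin disk: I_cm = (1/4)MR² = (1/4)(4.5)(0.33)² = 0.12251 kg m^2; centre at d = 0.87 m, so I = I_cm + Md² gives I = 0.12251 + (4.5)(0.87)² = 3.5286 kg m^2.
Thin disk: I_cm = (1/4)MR² = (1/4)(1.2)(0.13)² = 0.00507 kg m^2; axis through the centre, so I = 0.00507 kg m^2.
Spherical shell: I_cm = (2/3)MR² = (2/3)(2.7)(0.43)² = 0.33282 kg m^2; centre at d = 0.27 m, so I = I_cm + Md² gives I = 0.33282 + (2.7)(0.27)² = 0.52965 kg m^2.
Total I = 4.0633 kg m^2; total mass M = 8.4 kg.
k = √(I/M) = √(4.0633/8.4) = 0.6955 m.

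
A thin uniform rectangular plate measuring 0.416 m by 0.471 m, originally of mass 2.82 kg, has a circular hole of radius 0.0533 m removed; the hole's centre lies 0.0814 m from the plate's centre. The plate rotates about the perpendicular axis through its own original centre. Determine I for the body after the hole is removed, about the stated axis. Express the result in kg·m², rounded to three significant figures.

0.0918

Unpierced body about its centre: I₀ = (1/12)M(a²+b²) = (1/12)(2.82)[(0.416)² + (0.471)²] = 0.092801 kg·m².
The removed disk has mass m = M·πr²/(ab) = (2.82)·π(0.0533)²/(0.416·0.471) = 0.12845 kg (same uniform areal density).
Its moment of inertia about the rotation axis (parallel-axis theorem): I_hole = (1/2)mr² + md² = (1/2)(0.12845)(0.0533)² + (0.12845)(0.0814)² = 0.0010336 kg·m².
Treating the hole as negative mass, I = I₀ − I_hole = 0.092801 − 0.0010336 = 0.091767 kg·m².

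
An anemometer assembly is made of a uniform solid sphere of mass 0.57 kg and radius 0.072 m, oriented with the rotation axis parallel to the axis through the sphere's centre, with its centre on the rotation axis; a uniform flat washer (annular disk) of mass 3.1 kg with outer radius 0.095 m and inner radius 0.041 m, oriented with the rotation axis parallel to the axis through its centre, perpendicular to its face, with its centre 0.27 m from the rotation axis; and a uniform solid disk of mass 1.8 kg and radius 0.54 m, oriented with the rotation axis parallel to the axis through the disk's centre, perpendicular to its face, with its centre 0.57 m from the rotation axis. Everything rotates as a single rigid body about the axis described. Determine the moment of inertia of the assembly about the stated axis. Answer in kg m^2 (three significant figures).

1.09

Solid sphere: I_cm = (2/5)MR² = (2/5)(0.57)(0.072)² = 0.001182 kg m^2; axis through the centre, so I = 0.001182 kg m^2.
Annular disk: I_cm = (1/2)M(R²+r²) = (1/2)(3.1)[(0.095)² + (0.041)²] = 0.016594 kg m^2; centre at d = 0.27 m, so I = I_cm + Md² gives I = 0.016594 + (3.1)(0.27)² = 0.24258 kg m^2.
Solid disk: I_cm = (1/2)MR² = (1/2)(1.8)(0.54)² = 0.26244 kg m^2; centre at d = 0.57 m, so I = I_cm + Md² gives I = 0.26244 + (1.8)(0.57)² = 0.84726 kg m^2.
Total I = 0.001182 + 0.24258 + 0.84726 = 1.091 kg m^2.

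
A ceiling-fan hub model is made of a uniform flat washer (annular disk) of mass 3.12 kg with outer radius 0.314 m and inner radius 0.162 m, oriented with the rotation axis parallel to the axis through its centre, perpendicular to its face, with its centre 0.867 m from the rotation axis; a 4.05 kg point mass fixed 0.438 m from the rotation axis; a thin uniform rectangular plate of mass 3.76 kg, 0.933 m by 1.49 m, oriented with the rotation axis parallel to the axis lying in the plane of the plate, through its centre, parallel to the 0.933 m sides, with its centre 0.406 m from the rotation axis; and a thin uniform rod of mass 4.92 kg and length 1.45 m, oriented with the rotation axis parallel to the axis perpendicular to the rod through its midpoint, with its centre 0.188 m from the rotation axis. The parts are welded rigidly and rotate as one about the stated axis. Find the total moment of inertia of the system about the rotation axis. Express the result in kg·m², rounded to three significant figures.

5.67

Annular disk: I_cm = (1/2)M(R²+r²) = (1/2)(3.12)[(0.314)² + (0.162)²] = 0.19475 kg·m²; centre at d = 0.867 m, so the parallel axis theorem gives I = 0.19475 + (3.12)(0.867)² = 2.54 kg·m².
Point mass: I_cm = 0; centre at d = 0.438 m, so the parallel axis theorem gives I = 0 + (4.05)(0.438)² = 0.77697 kg·m².
Rectangular plate: I_cm = (1/12)Mb² = (1/12)(3.76)(1.49)² = 0.69563 kg·m²; centre at d = 0.406 m, so the parallel axis theorem gives I = 0.69563 + (3.76)(0.406)² = 1.3154 kg·m².
Thin rod: I_cm = (1/12)ML² = (1/12)(4.92)(1.45)² = 0.86202 kg·m²; centre at d = 0.188 m, so the parallel axis theorem gives I = 0.86202 + (4.92)(0.188)² = 1.0359 kg·m².
Total I = 2.54 + 0.77697 + 1.3154 + 1.0359 = 5.6683 kg·m².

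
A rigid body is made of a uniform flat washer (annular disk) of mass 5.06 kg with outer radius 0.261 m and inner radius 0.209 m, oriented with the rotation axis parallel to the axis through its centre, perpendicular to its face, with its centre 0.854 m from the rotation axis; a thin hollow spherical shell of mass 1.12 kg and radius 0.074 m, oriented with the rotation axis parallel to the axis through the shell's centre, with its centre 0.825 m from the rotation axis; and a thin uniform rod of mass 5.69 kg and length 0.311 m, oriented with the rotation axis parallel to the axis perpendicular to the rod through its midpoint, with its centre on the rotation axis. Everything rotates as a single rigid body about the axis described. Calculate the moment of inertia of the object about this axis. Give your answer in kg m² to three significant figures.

Annular disk: I_cm = (1/2)M(R²+r²) = (1/2)(5.06)[(0.261)² + (0.209)²] = 0.28286 kg m²; centre at d = 0.854 m, so I = I_cm + Md² gives I = 0.28286 + (5.06)(0.854)² = 3.9732 kg m².
Spherical shell: I_cm = (2/3)MR² = (2/3)(1.12)(0.074)² = 0.0040887 kg m²; centre at d = 0.825 m, so I = I_cm + Md² gives I = 0.0040887 + (1.12)(0.825)² = 0.76639 kg m².
Thin rod: I_cm = (1/12)ML² = (1/12)(5.69)(0.311)² = 0.045862 kg m²; axis through the centre, so I = 0.045862 kg m².
Total I = 3.9732 + 0.76639 + 0.045862 = 4.7854 kg m².

4.79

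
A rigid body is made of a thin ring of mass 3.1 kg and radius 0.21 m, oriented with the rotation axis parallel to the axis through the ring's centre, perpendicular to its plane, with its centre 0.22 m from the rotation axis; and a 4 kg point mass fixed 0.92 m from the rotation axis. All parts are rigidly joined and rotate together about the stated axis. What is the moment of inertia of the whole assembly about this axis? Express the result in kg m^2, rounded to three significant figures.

3.67

Thin ring: I_cm = MR² = (3.1)(0.21)² = 0.13671 kg m^2; centre at d = 0.22 m, so I = I_cm + Md² gives I = 0.13671 + (3.1)(0.22)² = 0.28675 kg m^2.
Point mass: I_cm = 0; centre at d = 0.92 m, so I = I_cm + Md² gives I = 0 + (4)(0.92)² = 3.3856 kg m^2.
Total I = 0.28675 + 3.3856 = 3.6724 kg m^2.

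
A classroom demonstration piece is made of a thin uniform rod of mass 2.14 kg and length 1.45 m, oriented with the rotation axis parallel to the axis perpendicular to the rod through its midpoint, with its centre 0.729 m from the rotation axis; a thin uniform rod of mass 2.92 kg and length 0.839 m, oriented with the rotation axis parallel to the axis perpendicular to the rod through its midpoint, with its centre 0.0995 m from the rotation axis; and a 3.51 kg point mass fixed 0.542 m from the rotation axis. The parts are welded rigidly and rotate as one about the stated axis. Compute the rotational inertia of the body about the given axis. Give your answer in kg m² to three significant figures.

Thin rod: I_cm = (1/12)ML² = (1/12)(2.14)(1.45)² = 0.37495 kg m²; centre at d = 0.729 m, so I = I_cm + Md² gives I = 0.37495 + (2.14)(0.729)² = 1.5122 kg m².
Thin rod: I_cm = (1/12)ML² = (1/12)(2.92)(0.839)² = 0.17129 kg m²; centre at d = 0.0995 m, so I = I_cm + Md² gives I = 0.17129 + (2.92)(0.0995)² = 0.2002 kg m².
Point mass: I_cm = 0; centre at d = 0.542 m, so I = I_cm + Md² gives I = 0 + (3.51)(0.542)² = 1.0311 kg m².
Total I = 1.5122 + 0.2002 + 1.0311 = 2.7435 kg m².

2.74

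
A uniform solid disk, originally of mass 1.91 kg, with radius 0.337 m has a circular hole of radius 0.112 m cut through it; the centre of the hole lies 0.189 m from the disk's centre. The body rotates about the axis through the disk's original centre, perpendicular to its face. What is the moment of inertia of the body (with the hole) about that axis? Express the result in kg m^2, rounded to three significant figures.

Unpierced body about its centre: I₀ = (1/2)MR² = (1/2)(1.91)(0.337)² = 0.10846 kg m^2.
The removed disk has mass m = M·(r/R)² = (1.91)(0.112/0.337)² = 0.21096 kg (same uniform areal density).
Its moment of inertia about the rotation axis (parallel-axis theorem): I_hole = (1/2)mr² + md² = (1/2)(0.21096)(0.112)² + (0.21096)(0.189)² = 0.008859 kg m^2.
Treating the hole as negative mass, I = I₀ − I_hole = 0.10846 − 0.008859 = 0.099599 kg m^2.

0.0996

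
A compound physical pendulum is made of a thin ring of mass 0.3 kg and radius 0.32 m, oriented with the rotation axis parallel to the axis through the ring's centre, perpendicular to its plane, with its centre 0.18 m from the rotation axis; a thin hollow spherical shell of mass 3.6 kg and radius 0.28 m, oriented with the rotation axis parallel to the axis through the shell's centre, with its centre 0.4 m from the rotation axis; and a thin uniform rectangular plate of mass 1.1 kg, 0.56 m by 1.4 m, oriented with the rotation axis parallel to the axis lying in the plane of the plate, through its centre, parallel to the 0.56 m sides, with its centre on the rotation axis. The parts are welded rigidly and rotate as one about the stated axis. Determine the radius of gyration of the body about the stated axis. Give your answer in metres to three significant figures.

Thin ring: I_cm = MR² = (0.3)(0.32)² = 0.03072 kg m²; centre at d = 0.18 m, so I = I_cm + Md² gives I = 0.03072 + (0.3)(0.18)² = 0.04044 kg m².
Spherical shell: I_cm = (2/3)MR² = (2/3)(3.6)(0.28)² = 0.18816 kg m²; centre at d = 0.4 m, so I = I_cm + Md² gives I = 0.18816 + (3.6)(0.4)² = 0.76416 kg m².
Rectangular plate: I_cm = (1/12)Mb² = (1/12)(1.1)(1.4)² = 0.17967 kg m²; axis through the centre, so I = 0.17967 kg m².
Total I = 0.98427 kg m²; total mass M = 5 kg.
k = √(I/M) = √(0.98427/5) = 0.44368 m.

0.444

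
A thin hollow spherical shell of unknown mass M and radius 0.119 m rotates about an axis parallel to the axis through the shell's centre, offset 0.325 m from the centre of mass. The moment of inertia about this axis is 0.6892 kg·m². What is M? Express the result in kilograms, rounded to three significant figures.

I = I_cm + Md² = (2/3)MR² + Md² = M·[0.666667·(0.119)² + (0.325)²] = M·0.11507.
So M = 0.6892 / 0.11507 = 5.9896 kg.

5.99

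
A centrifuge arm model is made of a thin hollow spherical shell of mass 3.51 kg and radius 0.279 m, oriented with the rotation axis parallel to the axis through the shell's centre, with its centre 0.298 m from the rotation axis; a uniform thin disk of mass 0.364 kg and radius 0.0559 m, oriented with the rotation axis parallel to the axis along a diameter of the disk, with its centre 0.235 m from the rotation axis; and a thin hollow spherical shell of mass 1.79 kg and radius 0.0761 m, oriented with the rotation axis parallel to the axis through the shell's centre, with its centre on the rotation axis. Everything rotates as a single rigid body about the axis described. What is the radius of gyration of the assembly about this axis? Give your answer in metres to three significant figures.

Spherical shell: I_cm = (2/3)MR² = (2/3)(3.51)(0.279)² = 0.18215 kg m^2; centre at d = 0.298 m, so I = I_cm + Md² gives I = 0.18215 + (3.51)(0.298)² = 0.49385 kg m^2.
Thin disk: I_cm = (1/4)MR² = (1/4)(0.364)(0.0559)² = 0.00028436 kg m^2; centre at d = 0.235 m, so I = I_cm + Md² gives I = 0.00028436 + (0.364)(0.235)² = 0.020386 kg m^2.
Spherical shell: I_cm = (2/3)MR² = (2/3)(1.79)(0.0761)² = 0.0069108 kg m^2; axis through the centre, so I = 0.0069108 kg m^2.
Total I = 0.52115 kg m^2; total mass M = 5.664 kg.
k = √(I/M) = √(0.52115/5.664) = 0.30333 m.

0.303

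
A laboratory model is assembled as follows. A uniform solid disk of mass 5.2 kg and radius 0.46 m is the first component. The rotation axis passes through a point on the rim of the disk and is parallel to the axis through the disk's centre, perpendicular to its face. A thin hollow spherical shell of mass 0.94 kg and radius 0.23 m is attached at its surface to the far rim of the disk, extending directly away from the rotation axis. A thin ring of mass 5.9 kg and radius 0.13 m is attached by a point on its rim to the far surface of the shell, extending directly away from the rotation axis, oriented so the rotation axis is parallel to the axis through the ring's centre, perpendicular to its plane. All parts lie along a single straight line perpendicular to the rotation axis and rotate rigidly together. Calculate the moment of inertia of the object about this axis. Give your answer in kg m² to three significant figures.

16.5

Solid disk: I_cm = (1/2)MR² = (1/2)(5.2)(0.46)² = 0.55016 kg m²; centre at d = 0.46 m, so I = I_cm + Md² gives I = 0.55016 + (5.2)(0.46)² = 1.6505 kg m².
Spherical shell: I_cm = (2/3)MR² = (2/3)(0.94)(0.23)² = 0.033151 kg m²; centre at d = 0.46 + 0.46 + 0.23 = 1.15 m, so I = I_cm + Md² gives I = 0.033151 + (0.94)(1.15)² = 1.2763 kg m².
Thin ring: I_cm = MR² = (5.9)(0.13)² = 0.09971 kg m²; centre at d = 0.46 + 0.46 + 0.23 + 0.23 + 0.13 = 1.51 m, so I = I_cm + Md² gives I = 0.09971 + (5.9)(1.51)² = 13.552 kg m².
Total I = 1.6505 + 1.2763 + 13.552 = 16.479 kg m².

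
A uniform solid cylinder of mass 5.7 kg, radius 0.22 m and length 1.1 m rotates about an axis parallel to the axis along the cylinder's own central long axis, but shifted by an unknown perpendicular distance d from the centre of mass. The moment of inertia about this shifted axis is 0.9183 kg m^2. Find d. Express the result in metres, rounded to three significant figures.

About the centre-of-mass axis, I_cm = (1/2)MR² = (1/2)(5.7)(0.22)² = 0.13794 kg m^2.
Parallel axis theorem: I = I_cm + Md², so Md² = 0.9183 − 0.13794 = 0.78036 kg m^2.
d = √(0.78036 / 5.7) = 0.37001 m.

0.370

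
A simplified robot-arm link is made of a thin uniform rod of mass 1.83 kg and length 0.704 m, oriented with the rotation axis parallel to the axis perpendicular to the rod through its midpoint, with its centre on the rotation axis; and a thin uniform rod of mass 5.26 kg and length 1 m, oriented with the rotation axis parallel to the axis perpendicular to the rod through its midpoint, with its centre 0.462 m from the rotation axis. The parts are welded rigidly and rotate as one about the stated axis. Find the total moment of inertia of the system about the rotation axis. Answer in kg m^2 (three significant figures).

1.64

Thin rod: I_cm = (1/12)ML² = (1/12)(1.83)(0.704)² = 0.075581 kg m^2; axis through the centre, so I = 0.075581 kg m^2.
Thin rod: I_cm = (1/12)ML² = (1/12)(5.26)(1)² = 0.43833 kg m^2; centre at d = 0.462 m, so I = I_cm + Md² gives I = 0.43833 + (5.26)(0.462)² = 1.561 kg m^2.
Total I = 0.075581 + 1.561 = 1.6366 kg m^2.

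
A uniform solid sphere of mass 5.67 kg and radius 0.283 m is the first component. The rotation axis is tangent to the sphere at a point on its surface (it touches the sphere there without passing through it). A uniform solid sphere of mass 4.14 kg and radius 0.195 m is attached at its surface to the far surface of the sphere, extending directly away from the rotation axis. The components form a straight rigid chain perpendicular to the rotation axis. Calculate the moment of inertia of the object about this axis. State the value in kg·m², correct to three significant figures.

Solid sphere: I_cm = (2/5)MR² = (2/5)(5.67)(0.283)² = 0.18164 kg·m²; centre at d = 0.283 m, so I = I_cm + Md² gives I = 0.18164 + (5.67)(0.283)² = 0.63575 kg·m².
Solid sphere: I_cm = (2/5)MR² = (2/5)(4.14)(0.195)² = 0.062969 kg·m²; centre at d = 0.283 + 0.283 + 0.195 = 0.761 m, so I = I_cm + Md² gives I = 0.062969 + (4.14)(0.761)² = 2.4605 kg·m².
Total I = 0.63575 + 2.4605 = 3.0963 kg·m².

3.10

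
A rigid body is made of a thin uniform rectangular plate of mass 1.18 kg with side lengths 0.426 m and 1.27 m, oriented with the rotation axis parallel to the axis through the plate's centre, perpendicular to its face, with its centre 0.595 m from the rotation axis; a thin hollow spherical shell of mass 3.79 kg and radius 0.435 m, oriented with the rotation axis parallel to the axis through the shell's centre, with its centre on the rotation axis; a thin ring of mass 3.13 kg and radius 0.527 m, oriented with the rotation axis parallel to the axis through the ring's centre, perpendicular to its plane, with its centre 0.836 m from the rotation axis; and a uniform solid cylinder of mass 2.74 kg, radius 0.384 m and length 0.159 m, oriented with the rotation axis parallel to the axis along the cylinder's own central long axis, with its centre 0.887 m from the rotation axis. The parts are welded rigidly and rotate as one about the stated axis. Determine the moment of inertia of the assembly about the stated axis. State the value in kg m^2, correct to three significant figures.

6.49

Rectangular plate: I_cm = (1/12)M(a²+b²) = (1/12)(1.18)[(0.426)² + (1.27)²] = 0.17645 kg m^2; centre at d = 0.595 m, so I = I_cm + Md² gives I = 0.17645 + (1.18)(0.595)² = 0.5942 kg m^2.
Spherical shell: I_cm = (2/3)MR² = (2/3)(3.79)(0.435)² = 0.47811 kg m^2; axis through the centre, so I = 0.47811 kg m^2.
Thin ring: I_cm = MR² = (3.13)(0.527)² = 0.86929 kg m^2; centre at d = 0.836 m, so I = I_cm + Md² gives I = 0.86929 + (3.13)(0.836)² = 3.0568 kg m^2.
Solid cylinder: I_cm = (1/2)MR² = (1/2)(2.74)(0.384)² = 0.20201 kg m^2; centre at d = 0.887 m, so I = I_cm + Md² gives I = 0.20201 + (2.74)(0.887)² = 2.3578 kg m^2.
Total I = 0.5942 + 0.47811 + 3.0568 + 2.3578 = 6.4869 kg m^2.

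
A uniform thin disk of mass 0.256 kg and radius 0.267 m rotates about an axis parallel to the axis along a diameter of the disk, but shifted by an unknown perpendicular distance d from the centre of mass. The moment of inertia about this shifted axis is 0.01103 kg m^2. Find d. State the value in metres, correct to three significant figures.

About the centre-of-mass axis, I_cm = (1/4)MR² = (1/4)(0.256)(0.267)² = 0.0045625 kg m^2.
Parallel axis theorem: I = I_cm + Md², so Md² = 0.01103 − 0.0045625 = 0.0064675 kg m^2.
d = √(0.0064675 / 0.256) = 0.15895 m.

0.159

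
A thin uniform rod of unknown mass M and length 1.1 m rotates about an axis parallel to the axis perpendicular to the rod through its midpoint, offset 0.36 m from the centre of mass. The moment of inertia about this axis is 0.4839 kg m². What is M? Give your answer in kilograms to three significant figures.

2.10

I = I_cm + Md² = (1/12)ML² + Md² = M·[0.0833333·(1.1)² + (0.36)²] = M·0.23043.
So M = 0.4839 / 0.23043 = 2.1 kg.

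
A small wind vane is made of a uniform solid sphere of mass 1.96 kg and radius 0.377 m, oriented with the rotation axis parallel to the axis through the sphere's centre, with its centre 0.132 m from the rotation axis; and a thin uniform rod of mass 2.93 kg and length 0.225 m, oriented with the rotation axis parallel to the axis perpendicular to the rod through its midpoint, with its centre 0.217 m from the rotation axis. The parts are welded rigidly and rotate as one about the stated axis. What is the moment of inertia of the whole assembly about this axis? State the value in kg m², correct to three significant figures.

0.296

Solid sphere: I_cm = (2/5)MR² = (2/5)(1.96)(0.377)² = 0.11143 kg m²; centre at d = 0.132 m, so the parallel axis theorem gives I = 0.11143 + (1.96)(0.132)² = 0.14558 kg m².
Thin rod: I_cm = (1/12)ML² = (1/12)(2.93)(0.225)² = 0.012361 kg m²; centre at d = 0.217 m, so the parallel axis theorem gives I = 0.012361 + (2.93)(0.217)² = 0.15033 kg m².
Total I = 0.14558 + 0.15033 = 0.29591 kg m².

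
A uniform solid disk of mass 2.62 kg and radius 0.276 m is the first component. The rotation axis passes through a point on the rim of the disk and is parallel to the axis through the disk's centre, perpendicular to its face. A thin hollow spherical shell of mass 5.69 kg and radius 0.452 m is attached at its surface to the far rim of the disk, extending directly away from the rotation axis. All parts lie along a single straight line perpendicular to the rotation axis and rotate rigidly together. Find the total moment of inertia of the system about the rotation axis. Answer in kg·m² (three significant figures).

Solid disk: I_cm = (1/2)MR² = (1/2)(2.62)(0.276)² = 0.099791 kg·m²; centre at d = 0.276 m, so I = I_cm + Md² gives I = 0.099791 + (2.62)(0.276)² = 0.29937 kg·m².
Spherical shell: I_cm = (2/3)MR² = (2/3)(5.69)(0.452)² = 0.77499 kg·m²; centre at d = 0.276 + 0.276 + 0.452 = 1.004 m, so I = I_cm + Md² gives I = 0.77499 + (5.69)(1.004)² = 6.5106 kg·m².
Total I = 0.29937 + 6.5106 = 6.81 kg·m².

6.81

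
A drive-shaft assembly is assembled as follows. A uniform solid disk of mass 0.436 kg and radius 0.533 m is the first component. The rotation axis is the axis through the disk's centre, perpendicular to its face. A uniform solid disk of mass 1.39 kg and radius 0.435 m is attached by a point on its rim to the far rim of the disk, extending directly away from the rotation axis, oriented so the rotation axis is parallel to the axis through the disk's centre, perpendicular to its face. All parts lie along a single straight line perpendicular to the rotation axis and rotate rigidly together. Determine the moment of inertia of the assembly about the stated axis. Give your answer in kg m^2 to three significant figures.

1.50

Solid disk: I_cm = (1/2)MR² = (1/2)(0.436)(0.533)² = 0.061931 kg m^2; axis through the centre, so I = 0.061931 kg m^2.
Solid disk: I_cm = (1/2)MR² = (1/2)(1.39)(0.435)² = 0.13151 kg m^2; centre at d = 0.533 + 0.435 = 0.968 m, so I = I_cm + Md² gives I = 0.13151 + (1.39)(0.968)² = 1.434 kg m^2.
Total I = 0.061931 + 1.434 = 1.4959 kg m^2.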